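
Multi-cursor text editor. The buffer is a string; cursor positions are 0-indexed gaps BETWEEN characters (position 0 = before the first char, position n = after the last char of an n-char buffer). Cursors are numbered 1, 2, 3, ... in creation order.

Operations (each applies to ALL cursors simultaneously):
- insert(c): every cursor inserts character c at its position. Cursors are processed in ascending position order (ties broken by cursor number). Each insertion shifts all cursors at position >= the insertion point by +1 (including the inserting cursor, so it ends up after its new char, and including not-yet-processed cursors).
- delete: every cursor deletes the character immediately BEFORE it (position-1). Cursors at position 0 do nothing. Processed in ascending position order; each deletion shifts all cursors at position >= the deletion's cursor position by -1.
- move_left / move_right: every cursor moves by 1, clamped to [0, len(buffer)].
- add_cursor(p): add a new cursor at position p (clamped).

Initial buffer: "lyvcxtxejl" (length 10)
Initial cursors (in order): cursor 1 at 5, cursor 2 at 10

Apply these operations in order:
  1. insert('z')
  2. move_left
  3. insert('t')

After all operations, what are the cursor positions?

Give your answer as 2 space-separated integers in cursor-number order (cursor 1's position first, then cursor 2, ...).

Answer: 6 13

Derivation:
After op 1 (insert('z')): buffer="lyvcxztxejlz" (len 12), cursors c1@6 c2@12, authorship .....1.....2
After op 2 (move_left): buffer="lyvcxztxejlz" (len 12), cursors c1@5 c2@11, authorship .....1.....2
After op 3 (insert('t')): buffer="lyvcxtztxejltz" (len 14), cursors c1@6 c2@13, authorship .....11.....22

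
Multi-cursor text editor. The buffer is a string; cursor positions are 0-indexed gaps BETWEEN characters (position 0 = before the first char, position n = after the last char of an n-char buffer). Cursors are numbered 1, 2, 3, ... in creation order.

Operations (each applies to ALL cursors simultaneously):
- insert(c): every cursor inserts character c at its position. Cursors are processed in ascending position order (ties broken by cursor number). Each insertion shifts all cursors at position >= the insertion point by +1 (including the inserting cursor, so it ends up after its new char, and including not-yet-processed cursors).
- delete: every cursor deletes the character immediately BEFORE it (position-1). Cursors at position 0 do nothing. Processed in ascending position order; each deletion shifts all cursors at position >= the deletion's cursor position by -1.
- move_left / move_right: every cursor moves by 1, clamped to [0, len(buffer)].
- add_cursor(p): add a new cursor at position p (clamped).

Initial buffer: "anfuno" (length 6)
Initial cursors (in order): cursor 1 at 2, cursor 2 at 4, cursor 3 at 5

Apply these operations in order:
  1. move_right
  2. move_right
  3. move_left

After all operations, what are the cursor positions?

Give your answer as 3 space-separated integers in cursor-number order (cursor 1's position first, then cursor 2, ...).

After op 1 (move_right): buffer="anfuno" (len 6), cursors c1@3 c2@5 c3@6, authorship ......
After op 2 (move_right): buffer="anfuno" (len 6), cursors c1@4 c2@6 c3@6, authorship ......
After op 3 (move_left): buffer="anfuno" (len 6), cursors c1@3 c2@5 c3@5, authorship ......

Answer: 3 5 5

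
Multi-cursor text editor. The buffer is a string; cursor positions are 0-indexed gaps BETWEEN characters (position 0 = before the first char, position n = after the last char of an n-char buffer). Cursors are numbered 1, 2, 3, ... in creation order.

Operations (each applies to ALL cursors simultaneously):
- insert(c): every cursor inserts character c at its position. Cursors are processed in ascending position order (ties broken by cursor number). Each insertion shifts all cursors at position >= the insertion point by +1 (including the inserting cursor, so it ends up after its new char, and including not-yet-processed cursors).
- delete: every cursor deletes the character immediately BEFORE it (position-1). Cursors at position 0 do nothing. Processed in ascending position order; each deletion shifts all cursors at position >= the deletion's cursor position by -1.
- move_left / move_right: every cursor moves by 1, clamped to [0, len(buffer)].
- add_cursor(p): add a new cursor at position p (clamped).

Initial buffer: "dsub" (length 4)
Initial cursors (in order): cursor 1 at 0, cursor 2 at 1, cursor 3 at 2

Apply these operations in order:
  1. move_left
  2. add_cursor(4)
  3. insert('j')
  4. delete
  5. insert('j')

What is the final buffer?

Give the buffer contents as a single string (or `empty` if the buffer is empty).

After op 1 (move_left): buffer="dsub" (len 4), cursors c1@0 c2@0 c3@1, authorship ....
After op 2 (add_cursor(4)): buffer="dsub" (len 4), cursors c1@0 c2@0 c3@1 c4@4, authorship ....
After op 3 (insert('j')): buffer="jjdjsubj" (len 8), cursors c1@2 c2@2 c3@4 c4@8, authorship 12.3...4
After op 4 (delete): buffer="dsub" (len 4), cursors c1@0 c2@0 c3@1 c4@4, authorship ....
After op 5 (insert('j')): buffer="jjdjsubj" (len 8), cursors c1@2 c2@2 c3@4 c4@8, authorship 12.3...4

Answer: jjdjsubj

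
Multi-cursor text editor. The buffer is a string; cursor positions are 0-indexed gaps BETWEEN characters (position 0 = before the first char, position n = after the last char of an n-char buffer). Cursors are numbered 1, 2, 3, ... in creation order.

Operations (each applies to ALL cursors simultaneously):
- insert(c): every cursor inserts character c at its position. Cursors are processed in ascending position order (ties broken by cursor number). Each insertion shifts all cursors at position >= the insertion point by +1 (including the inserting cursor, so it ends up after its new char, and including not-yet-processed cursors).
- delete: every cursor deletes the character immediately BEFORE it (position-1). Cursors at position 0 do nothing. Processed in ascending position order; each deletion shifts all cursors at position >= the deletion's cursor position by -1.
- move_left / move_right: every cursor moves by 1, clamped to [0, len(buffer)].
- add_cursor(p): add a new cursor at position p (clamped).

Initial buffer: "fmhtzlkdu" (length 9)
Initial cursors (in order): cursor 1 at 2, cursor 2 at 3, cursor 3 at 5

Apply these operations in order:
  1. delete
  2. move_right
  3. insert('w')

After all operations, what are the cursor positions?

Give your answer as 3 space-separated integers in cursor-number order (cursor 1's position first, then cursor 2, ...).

After op 1 (delete): buffer="ftlkdu" (len 6), cursors c1@1 c2@1 c3@2, authorship ......
After op 2 (move_right): buffer="ftlkdu" (len 6), cursors c1@2 c2@2 c3@3, authorship ......
After op 3 (insert('w')): buffer="ftwwlwkdu" (len 9), cursors c1@4 c2@4 c3@6, authorship ..12.3...

Answer: 4 4 6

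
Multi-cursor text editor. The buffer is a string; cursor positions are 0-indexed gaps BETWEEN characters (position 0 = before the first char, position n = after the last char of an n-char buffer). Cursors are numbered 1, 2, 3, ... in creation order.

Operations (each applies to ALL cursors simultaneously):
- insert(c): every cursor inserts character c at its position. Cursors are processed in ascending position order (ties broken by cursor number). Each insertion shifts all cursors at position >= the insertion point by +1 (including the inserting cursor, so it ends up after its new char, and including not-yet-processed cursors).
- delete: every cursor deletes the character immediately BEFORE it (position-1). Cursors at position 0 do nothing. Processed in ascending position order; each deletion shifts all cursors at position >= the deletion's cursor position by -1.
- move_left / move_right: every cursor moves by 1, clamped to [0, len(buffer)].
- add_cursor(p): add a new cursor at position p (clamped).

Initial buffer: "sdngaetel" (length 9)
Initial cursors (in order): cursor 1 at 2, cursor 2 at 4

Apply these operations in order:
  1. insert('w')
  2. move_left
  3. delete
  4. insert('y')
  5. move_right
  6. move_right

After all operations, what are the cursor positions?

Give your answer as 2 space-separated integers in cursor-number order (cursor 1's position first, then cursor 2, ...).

Answer: 4 7

Derivation:
After op 1 (insert('w')): buffer="sdwngwaetel" (len 11), cursors c1@3 c2@6, authorship ..1..2.....
After op 2 (move_left): buffer="sdwngwaetel" (len 11), cursors c1@2 c2@5, authorship ..1..2.....
After op 3 (delete): buffer="swnwaetel" (len 9), cursors c1@1 c2@3, authorship .1.2.....
After op 4 (insert('y')): buffer="sywnywaetel" (len 11), cursors c1@2 c2@5, authorship .11.22.....
After op 5 (move_right): buffer="sywnywaetel" (len 11), cursors c1@3 c2@6, authorship .11.22.....
After op 6 (move_right): buffer="sywnywaetel" (len 11), cursors c1@4 c2@7, authorship .11.22.....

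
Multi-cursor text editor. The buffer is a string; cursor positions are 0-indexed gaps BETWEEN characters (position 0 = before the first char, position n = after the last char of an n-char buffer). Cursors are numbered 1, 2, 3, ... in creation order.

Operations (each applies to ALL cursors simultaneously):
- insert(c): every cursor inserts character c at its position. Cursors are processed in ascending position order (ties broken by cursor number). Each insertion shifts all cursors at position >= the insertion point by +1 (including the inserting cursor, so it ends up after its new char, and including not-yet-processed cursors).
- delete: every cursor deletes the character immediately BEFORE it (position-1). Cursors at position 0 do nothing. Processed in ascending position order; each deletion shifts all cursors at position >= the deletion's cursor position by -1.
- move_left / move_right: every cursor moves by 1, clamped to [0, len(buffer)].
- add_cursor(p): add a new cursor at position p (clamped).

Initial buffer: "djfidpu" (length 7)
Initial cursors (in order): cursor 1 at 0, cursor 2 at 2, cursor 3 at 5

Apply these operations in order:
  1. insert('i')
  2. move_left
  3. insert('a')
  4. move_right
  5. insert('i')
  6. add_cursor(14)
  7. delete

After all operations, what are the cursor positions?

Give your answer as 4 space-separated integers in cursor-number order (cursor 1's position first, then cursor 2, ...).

Answer: 2 6 10 10

Derivation:
After op 1 (insert('i')): buffer="idjifidipu" (len 10), cursors c1@1 c2@4 c3@8, authorship 1..2...3..
After op 2 (move_left): buffer="idjifidipu" (len 10), cursors c1@0 c2@3 c3@7, authorship 1..2...3..
After op 3 (insert('a')): buffer="aidjaifidaipu" (len 13), cursors c1@1 c2@5 c3@10, authorship 11..22...33..
After op 4 (move_right): buffer="aidjaifidaipu" (len 13), cursors c1@2 c2@6 c3@11, authorship 11..22...33..
After op 5 (insert('i')): buffer="aiidjaiifidaiipu" (len 16), cursors c1@3 c2@8 c3@14, authorship 111..222...333..
After op 6 (add_cursor(14)): buffer="aiidjaiifidaiipu" (len 16), cursors c1@3 c2@8 c3@14 c4@14, authorship 111..222...333..
After op 7 (delete): buffer="aidjaifidapu" (len 12), cursors c1@2 c2@6 c3@10 c4@10, authorship 11..22...3..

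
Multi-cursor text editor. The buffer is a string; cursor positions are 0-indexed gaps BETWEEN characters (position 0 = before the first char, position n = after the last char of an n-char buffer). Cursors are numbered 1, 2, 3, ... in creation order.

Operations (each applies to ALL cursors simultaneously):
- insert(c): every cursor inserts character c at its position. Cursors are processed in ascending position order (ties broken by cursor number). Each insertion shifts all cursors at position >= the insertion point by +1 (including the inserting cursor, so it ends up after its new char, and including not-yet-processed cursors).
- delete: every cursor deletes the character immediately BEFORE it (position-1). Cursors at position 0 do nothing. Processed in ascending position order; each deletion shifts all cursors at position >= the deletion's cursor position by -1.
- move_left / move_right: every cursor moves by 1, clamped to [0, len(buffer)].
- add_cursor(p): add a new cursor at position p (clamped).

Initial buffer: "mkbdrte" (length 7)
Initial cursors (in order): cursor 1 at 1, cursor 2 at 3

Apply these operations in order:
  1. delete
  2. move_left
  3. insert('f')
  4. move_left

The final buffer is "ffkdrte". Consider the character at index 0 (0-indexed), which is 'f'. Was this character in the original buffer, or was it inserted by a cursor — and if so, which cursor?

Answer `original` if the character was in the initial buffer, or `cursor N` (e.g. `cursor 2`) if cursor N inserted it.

Answer: cursor 1

Derivation:
After op 1 (delete): buffer="kdrte" (len 5), cursors c1@0 c2@1, authorship .....
After op 2 (move_left): buffer="kdrte" (len 5), cursors c1@0 c2@0, authorship .....
After op 3 (insert('f')): buffer="ffkdrte" (len 7), cursors c1@2 c2@2, authorship 12.....
After op 4 (move_left): buffer="ffkdrte" (len 7), cursors c1@1 c2@1, authorship 12.....
Authorship (.=original, N=cursor N): 1 2 . . . . .
Index 0: author = 1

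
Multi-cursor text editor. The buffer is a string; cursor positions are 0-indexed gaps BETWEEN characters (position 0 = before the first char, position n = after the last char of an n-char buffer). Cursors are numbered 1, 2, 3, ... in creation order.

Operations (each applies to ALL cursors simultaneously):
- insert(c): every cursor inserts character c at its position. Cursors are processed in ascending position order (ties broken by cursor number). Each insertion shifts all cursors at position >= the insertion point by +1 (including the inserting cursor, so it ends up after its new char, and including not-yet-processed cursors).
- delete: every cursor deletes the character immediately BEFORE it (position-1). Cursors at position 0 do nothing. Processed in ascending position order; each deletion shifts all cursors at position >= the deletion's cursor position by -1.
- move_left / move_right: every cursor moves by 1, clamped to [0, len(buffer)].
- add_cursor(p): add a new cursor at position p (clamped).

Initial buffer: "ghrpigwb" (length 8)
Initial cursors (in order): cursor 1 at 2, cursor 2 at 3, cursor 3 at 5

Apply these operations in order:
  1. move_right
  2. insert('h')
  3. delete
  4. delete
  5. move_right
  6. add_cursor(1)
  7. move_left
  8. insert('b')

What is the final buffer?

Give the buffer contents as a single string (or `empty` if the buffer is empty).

After op 1 (move_right): buffer="ghrpigwb" (len 8), cursors c1@3 c2@4 c3@6, authorship ........
After op 2 (insert('h')): buffer="ghrhphighwb" (len 11), cursors c1@4 c2@6 c3@9, authorship ...1.2..3..
After op 3 (delete): buffer="ghrpigwb" (len 8), cursors c1@3 c2@4 c3@6, authorship ........
After op 4 (delete): buffer="ghiwb" (len 5), cursors c1@2 c2@2 c3@3, authorship .....
After op 5 (move_right): buffer="ghiwb" (len 5), cursors c1@3 c2@3 c3@4, authorship .....
After op 6 (add_cursor(1)): buffer="ghiwb" (len 5), cursors c4@1 c1@3 c2@3 c3@4, authorship .....
After op 7 (move_left): buffer="ghiwb" (len 5), cursors c4@0 c1@2 c2@2 c3@3, authorship .....
After op 8 (insert('b')): buffer="bghbbibwb" (len 9), cursors c4@1 c1@5 c2@5 c3@7, authorship 4..12.3..

Answer: bghbbibwb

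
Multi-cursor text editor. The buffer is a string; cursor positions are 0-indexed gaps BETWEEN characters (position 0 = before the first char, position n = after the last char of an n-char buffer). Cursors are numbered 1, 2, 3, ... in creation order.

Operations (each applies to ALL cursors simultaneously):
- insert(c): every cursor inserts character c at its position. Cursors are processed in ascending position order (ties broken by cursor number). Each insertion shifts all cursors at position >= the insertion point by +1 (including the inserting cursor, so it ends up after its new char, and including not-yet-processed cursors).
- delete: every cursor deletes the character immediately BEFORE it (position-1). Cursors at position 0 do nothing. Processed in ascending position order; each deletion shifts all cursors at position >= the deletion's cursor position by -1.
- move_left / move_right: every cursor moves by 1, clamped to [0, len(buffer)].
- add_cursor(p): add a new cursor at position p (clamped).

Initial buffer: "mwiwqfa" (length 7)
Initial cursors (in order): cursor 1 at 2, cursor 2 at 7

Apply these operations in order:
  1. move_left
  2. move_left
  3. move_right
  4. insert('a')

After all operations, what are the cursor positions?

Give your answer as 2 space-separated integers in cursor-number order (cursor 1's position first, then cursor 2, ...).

Answer: 2 8

Derivation:
After op 1 (move_left): buffer="mwiwqfa" (len 7), cursors c1@1 c2@6, authorship .......
After op 2 (move_left): buffer="mwiwqfa" (len 7), cursors c1@0 c2@5, authorship .......
After op 3 (move_right): buffer="mwiwqfa" (len 7), cursors c1@1 c2@6, authorship .......
After op 4 (insert('a')): buffer="mawiwqfaa" (len 9), cursors c1@2 c2@8, authorship .1.....2.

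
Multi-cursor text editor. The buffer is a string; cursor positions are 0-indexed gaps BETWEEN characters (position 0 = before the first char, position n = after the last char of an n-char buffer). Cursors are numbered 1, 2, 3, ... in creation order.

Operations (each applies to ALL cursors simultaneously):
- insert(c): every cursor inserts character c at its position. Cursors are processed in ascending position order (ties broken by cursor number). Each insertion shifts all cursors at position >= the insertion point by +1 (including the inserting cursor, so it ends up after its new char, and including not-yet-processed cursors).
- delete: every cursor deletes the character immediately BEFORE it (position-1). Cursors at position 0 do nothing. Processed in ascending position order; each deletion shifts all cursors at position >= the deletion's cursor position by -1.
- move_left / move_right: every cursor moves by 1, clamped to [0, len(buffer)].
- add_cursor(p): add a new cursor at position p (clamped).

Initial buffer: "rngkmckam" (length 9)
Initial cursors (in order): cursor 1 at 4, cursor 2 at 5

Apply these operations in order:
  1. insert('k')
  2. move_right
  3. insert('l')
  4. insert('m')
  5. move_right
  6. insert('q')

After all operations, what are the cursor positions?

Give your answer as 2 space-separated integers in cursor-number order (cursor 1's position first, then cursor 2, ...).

Answer: 10 15

Derivation:
After op 1 (insert('k')): buffer="rngkkmkckam" (len 11), cursors c1@5 c2@7, authorship ....1.2....
After op 2 (move_right): buffer="rngkkmkckam" (len 11), cursors c1@6 c2@8, authorship ....1.2....
After op 3 (insert('l')): buffer="rngkkmlkclkam" (len 13), cursors c1@7 c2@10, authorship ....1.12.2...
After op 4 (insert('m')): buffer="rngkkmlmkclmkam" (len 15), cursors c1@8 c2@12, authorship ....1.112.22...
After op 5 (move_right): buffer="rngkkmlmkclmkam" (len 15), cursors c1@9 c2@13, authorship ....1.112.22...
After op 6 (insert('q')): buffer="rngkkmlmkqclmkqam" (len 17), cursors c1@10 c2@15, authorship ....1.1121.22.2..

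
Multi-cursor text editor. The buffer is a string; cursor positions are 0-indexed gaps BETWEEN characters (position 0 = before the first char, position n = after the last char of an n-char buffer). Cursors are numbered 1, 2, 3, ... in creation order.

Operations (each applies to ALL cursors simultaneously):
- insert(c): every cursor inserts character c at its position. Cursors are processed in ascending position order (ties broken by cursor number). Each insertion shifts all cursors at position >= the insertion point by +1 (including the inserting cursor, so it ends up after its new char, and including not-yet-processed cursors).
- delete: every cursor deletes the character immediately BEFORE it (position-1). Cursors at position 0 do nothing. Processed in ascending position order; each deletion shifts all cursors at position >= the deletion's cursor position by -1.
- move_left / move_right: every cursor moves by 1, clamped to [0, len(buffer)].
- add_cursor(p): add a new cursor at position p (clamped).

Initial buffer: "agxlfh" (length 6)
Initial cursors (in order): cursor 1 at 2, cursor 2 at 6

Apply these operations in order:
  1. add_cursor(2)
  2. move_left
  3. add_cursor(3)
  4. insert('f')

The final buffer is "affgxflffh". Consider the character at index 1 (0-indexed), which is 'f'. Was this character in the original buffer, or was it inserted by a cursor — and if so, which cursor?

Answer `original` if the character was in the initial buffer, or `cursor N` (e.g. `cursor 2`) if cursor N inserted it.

After op 1 (add_cursor(2)): buffer="agxlfh" (len 6), cursors c1@2 c3@2 c2@6, authorship ......
After op 2 (move_left): buffer="agxlfh" (len 6), cursors c1@1 c3@1 c2@5, authorship ......
After op 3 (add_cursor(3)): buffer="agxlfh" (len 6), cursors c1@1 c3@1 c4@3 c2@5, authorship ......
After op 4 (insert('f')): buffer="affgxflffh" (len 10), cursors c1@3 c3@3 c4@6 c2@9, authorship .13..4..2.
Authorship (.=original, N=cursor N): . 1 3 . . 4 . . 2 .
Index 1: author = 1

Answer: cursor 1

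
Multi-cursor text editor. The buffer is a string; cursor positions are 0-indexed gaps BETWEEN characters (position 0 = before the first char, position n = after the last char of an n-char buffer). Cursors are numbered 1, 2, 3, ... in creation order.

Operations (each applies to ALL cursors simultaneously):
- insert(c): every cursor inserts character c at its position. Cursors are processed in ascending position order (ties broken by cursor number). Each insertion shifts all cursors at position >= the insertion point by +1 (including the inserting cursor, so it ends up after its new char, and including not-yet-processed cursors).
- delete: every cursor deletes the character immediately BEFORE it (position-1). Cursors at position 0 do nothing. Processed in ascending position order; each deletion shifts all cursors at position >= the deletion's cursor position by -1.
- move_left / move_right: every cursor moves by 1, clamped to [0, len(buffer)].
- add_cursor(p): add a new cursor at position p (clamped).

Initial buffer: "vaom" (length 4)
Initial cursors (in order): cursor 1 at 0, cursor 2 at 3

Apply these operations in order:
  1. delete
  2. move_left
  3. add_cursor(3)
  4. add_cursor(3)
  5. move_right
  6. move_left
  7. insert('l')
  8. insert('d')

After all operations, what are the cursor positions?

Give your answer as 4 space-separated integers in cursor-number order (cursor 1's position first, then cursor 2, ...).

Answer: 2 5 10 10

Derivation:
After op 1 (delete): buffer="vam" (len 3), cursors c1@0 c2@2, authorship ...
After op 2 (move_left): buffer="vam" (len 3), cursors c1@0 c2@1, authorship ...
After op 3 (add_cursor(3)): buffer="vam" (len 3), cursors c1@0 c2@1 c3@3, authorship ...
After op 4 (add_cursor(3)): buffer="vam" (len 3), cursors c1@0 c2@1 c3@3 c4@3, authorship ...
After op 5 (move_right): buffer="vam" (len 3), cursors c1@1 c2@2 c3@3 c4@3, authorship ...
After op 6 (move_left): buffer="vam" (len 3), cursors c1@0 c2@1 c3@2 c4@2, authorship ...
After op 7 (insert('l')): buffer="lvlallm" (len 7), cursors c1@1 c2@3 c3@6 c4@6, authorship 1.2.34.
After op 8 (insert('d')): buffer="ldvldallddm" (len 11), cursors c1@2 c2@5 c3@10 c4@10, authorship 11.22.3434.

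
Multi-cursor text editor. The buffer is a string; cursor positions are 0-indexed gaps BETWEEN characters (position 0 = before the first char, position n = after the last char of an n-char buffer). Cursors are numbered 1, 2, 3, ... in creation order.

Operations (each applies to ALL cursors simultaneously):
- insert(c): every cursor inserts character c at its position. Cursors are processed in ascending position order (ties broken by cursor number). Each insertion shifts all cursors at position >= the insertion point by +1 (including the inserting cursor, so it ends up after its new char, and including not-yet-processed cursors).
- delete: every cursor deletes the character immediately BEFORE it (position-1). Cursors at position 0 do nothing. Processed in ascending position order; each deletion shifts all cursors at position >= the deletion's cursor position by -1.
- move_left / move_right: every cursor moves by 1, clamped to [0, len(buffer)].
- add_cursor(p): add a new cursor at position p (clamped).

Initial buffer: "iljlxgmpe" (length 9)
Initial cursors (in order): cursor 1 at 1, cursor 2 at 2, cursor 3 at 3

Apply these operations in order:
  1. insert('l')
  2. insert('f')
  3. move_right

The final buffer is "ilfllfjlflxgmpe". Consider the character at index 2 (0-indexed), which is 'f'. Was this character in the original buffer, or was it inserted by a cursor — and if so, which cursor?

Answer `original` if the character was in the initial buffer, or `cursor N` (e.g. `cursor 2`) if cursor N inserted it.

After op 1 (insert('l')): buffer="illljllxgmpe" (len 12), cursors c1@2 c2@4 c3@6, authorship .1.2.3......
After op 2 (insert('f')): buffer="ilfllfjlflxgmpe" (len 15), cursors c1@3 c2@6 c3@9, authorship .11.22.33......
After op 3 (move_right): buffer="ilfllfjlflxgmpe" (len 15), cursors c1@4 c2@7 c3@10, authorship .11.22.33......
Authorship (.=original, N=cursor N): . 1 1 . 2 2 . 3 3 . . . . . .
Index 2: author = 1

Answer: cursor 1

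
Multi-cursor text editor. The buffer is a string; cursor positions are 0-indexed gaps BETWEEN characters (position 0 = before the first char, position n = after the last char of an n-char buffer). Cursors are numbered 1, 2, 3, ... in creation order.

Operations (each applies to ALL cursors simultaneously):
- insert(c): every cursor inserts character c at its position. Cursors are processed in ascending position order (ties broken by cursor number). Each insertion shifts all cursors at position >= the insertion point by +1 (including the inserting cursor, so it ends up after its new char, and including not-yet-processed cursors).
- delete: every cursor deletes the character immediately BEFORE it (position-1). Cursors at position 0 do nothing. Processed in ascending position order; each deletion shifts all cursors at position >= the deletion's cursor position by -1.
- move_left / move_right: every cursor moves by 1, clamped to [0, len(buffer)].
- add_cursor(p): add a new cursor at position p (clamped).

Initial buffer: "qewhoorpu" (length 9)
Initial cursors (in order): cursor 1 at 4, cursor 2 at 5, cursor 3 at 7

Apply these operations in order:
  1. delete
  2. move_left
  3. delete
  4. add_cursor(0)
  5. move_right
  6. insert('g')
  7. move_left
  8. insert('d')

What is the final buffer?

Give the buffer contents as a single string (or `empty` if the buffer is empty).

Answer: ogggddddgpu

Derivation:
After op 1 (delete): buffer="qewopu" (len 6), cursors c1@3 c2@3 c3@4, authorship ......
After op 2 (move_left): buffer="qewopu" (len 6), cursors c1@2 c2@2 c3@3, authorship ......
After op 3 (delete): buffer="opu" (len 3), cursors c1@0 c2@0 c3@0, authorship ...
After op 4 (add_cursor(0)): buffer="opu" (len 3), cursors c1@0 c2@0 c3@0 c4@0, authorship ...
After op 5 (move_right): buffer="opu" (len 3), cursors c1@1 c2@1 c3@1 c4@1, authorship ...
After op 6 (insert('g')): buffer="oggggpu" (len 7), cursors c1@5 c2@5 c3@5 c4@5, authorship .1234..
After op 7 (move_left): buffer="oggggpu" (len 7), cursors c1@4 c2@4 c3@4 c4@4, authorship .1234..
After op 8 (insert('d')): buffer="ogggddddgpu" (len 11), cursors c1@8 c2@8 c3@8 c4@8, authorship .12312344..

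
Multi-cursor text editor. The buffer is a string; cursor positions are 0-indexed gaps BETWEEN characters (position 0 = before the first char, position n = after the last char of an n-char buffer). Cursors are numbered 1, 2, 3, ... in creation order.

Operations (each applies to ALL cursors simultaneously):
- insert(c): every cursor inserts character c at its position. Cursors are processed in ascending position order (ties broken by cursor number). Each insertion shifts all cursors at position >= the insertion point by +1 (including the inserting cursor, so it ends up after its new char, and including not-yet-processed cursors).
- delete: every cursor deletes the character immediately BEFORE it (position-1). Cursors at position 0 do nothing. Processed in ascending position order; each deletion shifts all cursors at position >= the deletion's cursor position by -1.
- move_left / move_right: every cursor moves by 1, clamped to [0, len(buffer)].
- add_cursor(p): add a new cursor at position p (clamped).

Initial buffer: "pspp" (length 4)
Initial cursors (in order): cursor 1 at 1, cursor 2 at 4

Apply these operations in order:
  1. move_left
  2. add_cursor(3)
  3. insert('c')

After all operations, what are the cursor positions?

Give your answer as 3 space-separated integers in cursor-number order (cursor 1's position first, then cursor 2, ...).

Answer: 1 6 6

Derivation:
After op 1 (move_left): buffer="pspp" (len 4), cursors c1@0 c2@3, authorship ....
After op 2 (add_cursor(3)): buffer="pspp" (len 4), cursors c1@0 c2@3 c3@3, authorship ....
After op 3 (insert('c')): buffer="cpspccp" (len 7), cursors c1@1 c2@6 c3@6, authorship 1...23.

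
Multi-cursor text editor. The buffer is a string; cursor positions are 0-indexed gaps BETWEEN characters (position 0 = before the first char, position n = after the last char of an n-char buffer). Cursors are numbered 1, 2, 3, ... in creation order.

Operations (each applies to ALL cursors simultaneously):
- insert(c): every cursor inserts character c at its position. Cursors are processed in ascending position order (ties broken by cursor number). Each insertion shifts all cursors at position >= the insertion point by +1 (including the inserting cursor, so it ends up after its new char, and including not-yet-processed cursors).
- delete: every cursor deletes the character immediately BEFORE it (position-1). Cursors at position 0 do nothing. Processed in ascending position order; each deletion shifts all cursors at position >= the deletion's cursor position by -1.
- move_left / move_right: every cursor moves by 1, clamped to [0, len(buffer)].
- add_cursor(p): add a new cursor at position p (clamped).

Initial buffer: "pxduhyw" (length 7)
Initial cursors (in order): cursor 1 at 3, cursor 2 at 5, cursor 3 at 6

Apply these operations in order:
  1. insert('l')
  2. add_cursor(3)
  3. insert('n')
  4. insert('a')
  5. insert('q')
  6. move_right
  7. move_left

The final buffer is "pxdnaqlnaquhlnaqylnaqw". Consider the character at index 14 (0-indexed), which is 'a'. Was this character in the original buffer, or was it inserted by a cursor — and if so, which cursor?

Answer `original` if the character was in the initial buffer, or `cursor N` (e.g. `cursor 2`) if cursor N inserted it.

Answer: cursor 2

Derivation:
After op 1 (insert('l')): buffer="pxdluhlylw" (len 10), cursors c1@4 c2@7 c3@9, authorship ...1..2.3.
After op 2 (add_cursor(3)): buffer="pxdluhlylw" (len 10), cursors c4@3 c1@4 c2@7 c3@9, authorship ...1..2.3.
After op 3 (insert('n')): buffer="pxdnlnuhlnylnw" (len 14), cursors c4@4 c1@6 c2@10 c3@13, authorship ...411..22.33.
After op 4 (insert('a')): buffer="pxdnalnauhlnaylnaw" (len 18), cursors c4@5 c1@8 c2@13 c3@17, authorship ...44111..222.333.
After op 5 (insert('q')): buffer="pxdnaqlnaquhlnaqylnaqw" (len 22), cursors c4@6 c1@10 c2@16 c3@21, authorship ...4441111..2222.3333.
After op 6 (move_right): buffer="pxdnaqlnaquhlnaqylnaqw" (len 22), cursors c4@7 c1@11 c2@17 c3@22, authorship ...4441111..2222.3333.
After op 7 (move_left): buffer="pxdnaqlnaquhlnaqylnaqw" (len 22), cursors c4@6 c1@10 c2@16 c3@21, authorship ...4441111..2222.3333.
Authorship (.=original, N=cursor N): . . . 4 4 4 1 1 1 1 . . 2 2 2 2 . 3 3 3 3 .
Index 14: author = 2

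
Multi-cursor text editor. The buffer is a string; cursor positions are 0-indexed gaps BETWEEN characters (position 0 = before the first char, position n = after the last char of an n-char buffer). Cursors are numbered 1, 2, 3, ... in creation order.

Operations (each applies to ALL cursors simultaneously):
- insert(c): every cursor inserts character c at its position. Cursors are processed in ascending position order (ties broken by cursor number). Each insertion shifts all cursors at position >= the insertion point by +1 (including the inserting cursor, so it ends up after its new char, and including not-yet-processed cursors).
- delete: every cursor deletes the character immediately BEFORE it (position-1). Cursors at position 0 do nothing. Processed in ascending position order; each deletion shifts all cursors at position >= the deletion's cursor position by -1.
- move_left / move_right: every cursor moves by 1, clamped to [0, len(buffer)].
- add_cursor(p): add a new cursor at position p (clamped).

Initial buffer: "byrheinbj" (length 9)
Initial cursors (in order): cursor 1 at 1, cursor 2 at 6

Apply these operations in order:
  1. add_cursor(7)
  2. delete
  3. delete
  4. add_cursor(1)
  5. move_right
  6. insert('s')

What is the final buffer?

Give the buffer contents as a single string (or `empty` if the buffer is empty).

Answer: ysrsbssj

Derivation:
After op 1 (add_cursor(7)): buffer="byrheinbj" (len 9), cursors c1@1 c2@6 c3@7, authorship .........
After op 2 (delete): buffer="yrhebj" (len 6), cursors c1@0 c2@4 c3@4, authorship ......
After op 3 (delete): buffer="yrbj" (len 4), cursors c1@0 c2@2 c3@2, authorship ....
After op 4 (add_cursor(1)): buffer="yrbj" (len 4), cursors c1@0 c4@1 c2@2 c3@2, authorship ....
After op 5 (move_right): buffer="yrbj" (len 4), cursors c1@1 c4@2 c2@3 c3@3, authorship ....
After op 6 (insert('s')): buffer="ysrsbssj" (len 8), cursors c1@2 c4@4 c2@7 c3@7, authorship .1.4.23.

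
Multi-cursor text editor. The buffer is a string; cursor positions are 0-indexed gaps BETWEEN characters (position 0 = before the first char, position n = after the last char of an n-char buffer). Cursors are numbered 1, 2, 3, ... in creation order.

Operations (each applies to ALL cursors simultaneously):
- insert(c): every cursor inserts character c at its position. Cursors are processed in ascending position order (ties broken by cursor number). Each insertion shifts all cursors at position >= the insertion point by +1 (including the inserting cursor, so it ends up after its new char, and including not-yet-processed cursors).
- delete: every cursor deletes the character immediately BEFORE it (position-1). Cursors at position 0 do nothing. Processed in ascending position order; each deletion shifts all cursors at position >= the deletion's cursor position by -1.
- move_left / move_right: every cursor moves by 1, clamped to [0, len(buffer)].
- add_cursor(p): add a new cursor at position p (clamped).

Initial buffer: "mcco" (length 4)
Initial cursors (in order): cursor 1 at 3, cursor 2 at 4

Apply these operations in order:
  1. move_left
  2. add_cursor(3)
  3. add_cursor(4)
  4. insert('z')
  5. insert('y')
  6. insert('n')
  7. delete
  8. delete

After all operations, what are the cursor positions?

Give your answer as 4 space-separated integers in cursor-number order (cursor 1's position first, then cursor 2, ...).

Answer: 3 6 6 8

Derivation:
After op 1 (move_left): buffer="mcco" (len 4), cursors c1@2 c2@3, authorship ....
After op 2 (add_cursor(3)): buffer="mcco" (len 4), cursors c1@2 c2@3 c3@3, authorship ....
After op 3 (add_cursor(4)): buffer="mcco" (len 4), cursors c1@2 c2@3 c3@3 c4@4, authorship ....
After op 4 (insert('z')): buffer="mczczzoz" (len 8), cursors c1@3 c2@6 c3@6 c4@8, authorship ..1.23.4
After op 5 (insert('y')): buffer="mczyczzyyozy" (len 12), cursors c1@4 c2@9 c3@9 c4@12, authorship ..11.2323.44
After op 6 (insert('n')): buffer="mczynczzyynnozyn" (len 16), cursors c1@5 c2@12 c3@12 c4@16, authorship ..111.232323.444
After op 7 (delete): buffer="mczyczzyyozy" (len 12), cursors c1@4 c2@9 c3@9 c4@12, authorship ..11.2323.44
After op 8 (delete): buffer="mczczzoz" (len 8), cursors c1@3 c2@6 c3@6 c4@8, authorship ..1.23.4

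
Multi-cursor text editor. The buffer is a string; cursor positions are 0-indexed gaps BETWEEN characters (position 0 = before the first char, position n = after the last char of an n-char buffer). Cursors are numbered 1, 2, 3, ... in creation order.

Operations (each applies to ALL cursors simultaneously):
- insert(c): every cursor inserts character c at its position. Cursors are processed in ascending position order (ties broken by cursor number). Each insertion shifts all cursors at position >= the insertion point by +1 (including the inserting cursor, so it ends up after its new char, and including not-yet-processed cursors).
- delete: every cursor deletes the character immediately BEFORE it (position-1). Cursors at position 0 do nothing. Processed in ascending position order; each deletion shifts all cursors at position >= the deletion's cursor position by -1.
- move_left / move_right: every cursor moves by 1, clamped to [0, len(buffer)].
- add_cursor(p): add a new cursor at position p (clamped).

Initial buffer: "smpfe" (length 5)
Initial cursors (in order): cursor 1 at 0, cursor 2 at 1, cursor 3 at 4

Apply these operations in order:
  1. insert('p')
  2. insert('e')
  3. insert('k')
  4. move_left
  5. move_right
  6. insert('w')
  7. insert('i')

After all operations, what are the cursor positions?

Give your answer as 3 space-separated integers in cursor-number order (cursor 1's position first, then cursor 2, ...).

Answer: 5 11 19

Derivation:
After op 1 (insert('p')): buffer="pspmpfpe" (len 8), cursors c1@1 c2@3 c3@7, authorship 1.2...3.
After op 2 (insert('e')): buffer="pespempfpee" (len 11), cursors c1@2 c2@5 c3@10, authorship 11.22...33.
After op 3 (insert('k')): buffer="pekspekmpfpeke" (len 14), cursors c1@3 c2@7 c3@13, authorship 111.222...333.
After op 4 (move_left): buffer="pekspekmpfpeke" (len 14), cursors c1@2 c2@6 c3@12, authorship 111.222...333.
After op 5 (move_right): buffer="pekspekmpfpeke" (len 14), cursors c1@3 c2@7 c3@13, authorship 111.222...333.
After op 6 (insert('w')): buffer="pekwspekwmpfpekwe" (len 17), cursors c1@4 c2@9 c3@16, authorship 1111.2222...3333.
After op 7 (insert('i')): buffer="pekwispekwimpfpekwie" (len 20), cursors c1@5 c2@11 c3@19, authorship 11111.22222...33333.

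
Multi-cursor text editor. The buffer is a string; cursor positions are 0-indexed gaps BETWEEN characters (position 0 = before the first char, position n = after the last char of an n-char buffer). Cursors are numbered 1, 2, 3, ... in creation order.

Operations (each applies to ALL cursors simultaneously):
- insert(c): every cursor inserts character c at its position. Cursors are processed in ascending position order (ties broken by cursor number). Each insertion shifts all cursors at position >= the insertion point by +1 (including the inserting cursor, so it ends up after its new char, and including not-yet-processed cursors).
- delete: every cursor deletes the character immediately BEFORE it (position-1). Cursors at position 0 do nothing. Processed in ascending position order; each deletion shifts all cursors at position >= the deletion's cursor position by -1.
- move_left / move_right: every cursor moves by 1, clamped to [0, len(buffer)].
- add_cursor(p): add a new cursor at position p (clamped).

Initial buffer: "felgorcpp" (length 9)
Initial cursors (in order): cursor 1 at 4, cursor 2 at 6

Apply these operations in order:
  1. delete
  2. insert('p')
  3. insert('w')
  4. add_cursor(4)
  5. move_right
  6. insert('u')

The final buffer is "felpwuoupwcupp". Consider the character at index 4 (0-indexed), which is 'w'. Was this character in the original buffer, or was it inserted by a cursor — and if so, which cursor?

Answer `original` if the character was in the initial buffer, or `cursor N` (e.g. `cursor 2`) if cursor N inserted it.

Answer: cursor 1

Derivation:
After op 1 (delete): buffer="felocpp" (len 7), cursors c1@3 c2@4, authorship .......
After op 2 (insert('p')): buffer="felpopcpp" (len 9), cursors c1@4 c2@6, authorship ...1.2...
After op 3 (insert('w')): buffer="felpwopwcpp" (len 11), cursors c1@5 c2@8, authorship ...11.22...
After op 4 (add_cursor(4)): buffer="felpwopwcpp" (len 11), cursors c3@4 c1@5 c2@8, authorship ...11.22...
After op 5 (move_right): buffer="felpwopwcpp" (len 11), cursors c3@5 c1@6 c2@9, authorship ...11.22...
After op 6 (insert('u')): buffer="felpwuoupwcupp" (len 14), cursors c3@6 c1@8 c2@12, authorship ...113.122.2..
Authorship (.=original, N=cursor N): . . . 1 1 3 . 1 2 2 . 2 . .
Index 4: author = 1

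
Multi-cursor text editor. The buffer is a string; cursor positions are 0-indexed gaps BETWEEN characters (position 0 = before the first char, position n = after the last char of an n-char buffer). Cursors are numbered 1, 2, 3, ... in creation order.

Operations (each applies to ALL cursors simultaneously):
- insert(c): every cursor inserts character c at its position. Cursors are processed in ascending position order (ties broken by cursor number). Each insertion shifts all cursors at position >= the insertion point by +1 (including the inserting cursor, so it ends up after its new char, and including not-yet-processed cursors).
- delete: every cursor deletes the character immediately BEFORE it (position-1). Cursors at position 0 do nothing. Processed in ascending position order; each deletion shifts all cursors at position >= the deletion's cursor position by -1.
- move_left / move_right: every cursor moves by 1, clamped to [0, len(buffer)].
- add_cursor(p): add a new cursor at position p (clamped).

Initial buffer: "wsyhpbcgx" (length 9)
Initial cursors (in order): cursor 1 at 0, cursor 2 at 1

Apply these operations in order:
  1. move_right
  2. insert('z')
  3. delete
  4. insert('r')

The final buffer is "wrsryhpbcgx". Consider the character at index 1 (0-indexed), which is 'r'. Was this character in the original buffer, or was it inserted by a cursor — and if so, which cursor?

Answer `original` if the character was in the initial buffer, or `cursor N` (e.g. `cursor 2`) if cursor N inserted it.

Answer: cursor 1

Derivation:
After op 1 (move_right): buffer="wsyhpbcgx" (len 9), cursors c1@1 c2@2, authorship .........
After op 2 (insert('z')): buffer="wzszyhpbcgx" (len 11), cursors c1@2 c2@4, authorship .1.2.......
After op 3 (delete): buffer="wsyhpbcgx" (len 9), cursors c1@1 c2@2, authorship .........
After op 4 (insert('r')): buffer="wrsryhpbcgx" (len 11), cursors c1@2 c2@4, authorship .1.2.......
Authorship (.=original, N=cursor N): . 1 . 2 . . . . . . .
Index 1: author = 1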